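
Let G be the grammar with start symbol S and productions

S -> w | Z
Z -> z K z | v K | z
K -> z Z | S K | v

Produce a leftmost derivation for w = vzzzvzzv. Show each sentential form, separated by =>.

S=>Z=>vK=>vSK=>vZK=>vzKzK=>vzzZzK=>vzzzKzzK=>vzzzvzzK=>vzzzvzzv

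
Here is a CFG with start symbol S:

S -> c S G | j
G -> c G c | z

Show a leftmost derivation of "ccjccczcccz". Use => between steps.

S => cSG   [S -> c S G]
cSG => ccSGG   [S -> c S G]
ccSGG => ccjGG   [S -> j]
ccjGG => ccjcGcG   [G -> c G c]
ccjcGcG => ccjccGccG   [G -> c G c]
ccjccGccG => ccjcccGcccG   [G -> c G c]
ccjcccGcccG => ccjccczcccG   [G -> z]
ccjccczcccG => ccjccczcccz   [G -> z]

S=>cSG=>ccSGG=>ccjGG=>ccjcGcG=>ccjccGccG=>ccjcccGcccG=>ccjccczcccG=>ccjccczcccz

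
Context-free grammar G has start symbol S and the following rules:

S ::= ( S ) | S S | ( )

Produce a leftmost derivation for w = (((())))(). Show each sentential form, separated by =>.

S=>SS=>(S)S=>((S))S=>(((S)))S=>(((())))S=>(((())))()

S => SS   [S ::= S S]
SS => (S)S   [S ::= ( S )]
(S)S => ((S))S   [S ::= ( S )]
((S))S => (((S)))S   [S ::= ( S )]
(((S)))S => (((())))S   [S ::= ( )]
(((())))S => (((())))()   [S ::= ( )]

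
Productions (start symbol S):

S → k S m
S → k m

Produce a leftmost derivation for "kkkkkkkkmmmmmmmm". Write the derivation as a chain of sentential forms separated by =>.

S => kSm   [S → k S m]
kSm => kkSmm   [S → k S m]
kkSmm => kkkSmmm   [S → k S m]
kkkSmmm => kkkkSmmmm   [S → k S m]
kkkkSmmmm => kkkkkSmmmmm   [S → k S m]
kkkkkSmmmmm => kkkkkkSmmmmmm   [S → k S m]
kkkkkkSmmmmmm => kkkkkkkSmmmmmmm   [S → k S m]
kkkkkkkSmmmmmmm => kkkkkkkkmmmmmmmm   [S → k m]

S => kSm => kkSmm => kkkSmmm => kkkkSmmmm => kkkkkSmmmmm => kkkkkkSmmmmmm => kkkkkkkSmmmmmmm => kkkkkkkkmmmmmmmm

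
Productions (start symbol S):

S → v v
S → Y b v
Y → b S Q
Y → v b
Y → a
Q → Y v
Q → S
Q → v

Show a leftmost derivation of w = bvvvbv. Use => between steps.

S => Ybv => bSQbv => bvvQbv => bvvvbv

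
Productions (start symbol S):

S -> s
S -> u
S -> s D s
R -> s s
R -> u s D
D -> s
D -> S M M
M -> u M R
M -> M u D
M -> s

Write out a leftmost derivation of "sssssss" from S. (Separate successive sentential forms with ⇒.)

S ⇒ sDs   [S -> s D s]
sDs ⇒ sSMMs   [D -> S M M]
sSMMs ⇒ ssDsMMs   [S -> s D s]
ssDsMMs ⇒ ssssMMs   [D -> s]
ssssMMs ⇒ sssssMs   [M -> s]
sssssMs ⇒ sssssss   [M -> s]

S⇒sDs⇒sSMMs⇒ssDsMMs⇒ssssMMs⇒sssssMs⇒sssssss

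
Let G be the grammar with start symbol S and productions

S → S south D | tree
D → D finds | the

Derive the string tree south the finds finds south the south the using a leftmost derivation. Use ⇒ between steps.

S ⇒ S south D ⇒ S south D south D ⇒ S south D south D south D ⇒ tree south D south D south D ⇒ tree south D finds south D south D ⇒ tree south D finds finds south D south D ⇒ tree south the finds finds south D south D ⇒ tree south the finds finds south the south D ⇒ tree south the finds finds south the south the

S ⇒ S south D   [S → S south D]
S south D ⇒ S south D south D   [S → S south D]
S south D south D ⇒ S south D south D south D   [S → S south D]
S south D south D south D ⇒ tree south D south D south D   [S → tree]
tree south D south D south D ⇒ tree south D finds south D south D   [D → D finds]
tree south D finds south D south D ⇒ tree south D finds finds south D south D   [D → D finds]
tree south D finds finds south D south D ⇒ tree south the finds finds south D south D   [D → the]
tree south the finds finds south D south D ⇒ tree south the finds finds south the south D   [D → the]
tree south the finds finds south the south D ⇒ tree south the finds finds south the south the   [D → the]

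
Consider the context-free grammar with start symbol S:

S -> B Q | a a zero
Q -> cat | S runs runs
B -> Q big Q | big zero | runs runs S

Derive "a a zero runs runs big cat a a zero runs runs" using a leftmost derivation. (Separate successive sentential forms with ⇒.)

S ⇒ B Q   [S -> B Q]
B Q ⇒ Q big Q Q   [B -> Q big Q]
Q big Q Q ⇒ S runs runs big Q Q   [Q -> S runs runs]
S runs runs big Q Q ⇒ a a zero runs runs big Q Q   [S -> a a zero]
a a zero runs runs big Q Q ⇒ a a zero runs runs big cat Q   [Q -> cat]
a a zero runs runs big cat Q ⇒ a a zero runs runs big cat S runs runs   [Q -> S runs runs]
a a zero runs runs big cat S runs runs ⇒ a a zero runs runs big cat a a zero runs runs   [S -> a a zero]

S ⇒ B Q ⇒ Q big Q Q ⇒ S runs runs big Q Q ⇒ a a zero runs runs big Q Q ⇒ a a zero runs runs big cat Q ⇒ a a zero runs runs big cat S runs runs ⇒ a a zero runs runs big cat a a zero runs runs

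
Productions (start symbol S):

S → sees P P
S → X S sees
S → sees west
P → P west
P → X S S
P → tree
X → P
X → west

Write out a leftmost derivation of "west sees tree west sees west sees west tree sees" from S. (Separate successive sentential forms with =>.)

S => X S sees   [S → X S sees]
X S sees => west S sees   [X → west]
west S sees => west sees P P sees   [S → sees P P]
west sees P P sees => west sees X S S P sees   [P → X S S]
west sees X S S P sees => west sees P S S P sees   [X → P]
west sees P S S P sees => west sees P west S S P sees   [P → P west]
west sees P west S S P sees => west sees tree west S S P sees   [P → tree]
west sees tree west S S P sees => west sees tree west sees west S P sees   [S → sees west]
west sees tree west sees west S P sees => west sees tree west sees west sees west P sees   [S → sees west]
west sees tree west sees west sees west P sees => west sees tree west sees west sees west tree sees   [P → tree]

S => X S sees => west S sees => west sees P P sees => west sees X S S P sees => west sees P S S P sees => west sees P west S S P sees => west sees tree west S S P sees => west sees tree west sees west S P sees => west sees tree west sees west sees west P sees => west sees tree west sees west sees west tree sees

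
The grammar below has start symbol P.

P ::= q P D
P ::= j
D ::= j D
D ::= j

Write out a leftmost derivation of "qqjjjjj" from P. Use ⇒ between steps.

P ⇒ qPD ⇒ qqPDD ⇒ qqjDD ⇒ qqjjDD ⇒ qqjjjDD ⇒ qqjjjjD ⇒ qqjjjjj

P ⇒ qPD   [P ::= q P D]
qPD ⇒ qqPDD   [P ::= q P D]
qqPDD ⇒ qqjDD   [P ::= j]
qqjDD ⇒ qqjjDD   [D ::= j D]
qqjjDD ⇒ qqjjjDD   [D ::= j D]
qqjjjDD ⇒ qqjjjjD   [D ::= j]
qqjjjjD ⇒ qqjjjjj   [D ::= j]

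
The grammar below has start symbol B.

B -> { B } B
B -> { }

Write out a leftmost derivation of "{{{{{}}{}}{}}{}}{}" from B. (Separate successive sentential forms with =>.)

B => {B}B => {{B}B}B => {{{B}B}B}B => {{{{B}B}B}B}B => {{{{{}}B}B}B}B => {{{{{}}{}}B}B}B => {{{{{}}{}}{}}B}B => {{{{{}}{}}{}}{}}B => {{{{{}}{}}{}}{}}{}

B => {B}B   [B -> { B } B]
{B}B => {{B}B}B   [B -> { B } B]
{{B}B}B => {{{B}B}B}B   [B -> { B } B]
{{{B}B}B}B => {{{{B}B}B}B}B   [B -> { B } B]
{{{{B}B}B}B}B => {{{{{}}B}B}B}B   [B -> { }]
{{{{{}}B}B}B}B => {{{{{}}{}}B}B}B   [B -> { }]
{{{{{}}{}}B}B}B => {{{{{}}{}}{}}B}B   [B -> { }]
{{{{{}}{}}{}}B}B => {{{{{}}{}}{}}{}}B   [B -> { }]
{{{{{}}{}}{}}{}}B => {{{{{}}{}}{}}{}}{}   [B -> { }]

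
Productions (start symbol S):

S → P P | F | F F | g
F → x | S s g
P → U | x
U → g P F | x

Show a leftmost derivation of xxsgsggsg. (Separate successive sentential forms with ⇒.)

S ⇒ FF ⇒ SsgF ⇒ FsgF ⇒ SsgsgF ⇒ PPsgsgF ⇒ xPsgsgF ⇒ xxsgsgF ⇒ xxsgsgSsg ⇒ xxsgsggsg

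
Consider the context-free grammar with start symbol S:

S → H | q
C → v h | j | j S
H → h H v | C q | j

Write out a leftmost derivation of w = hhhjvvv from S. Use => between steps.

S => H => hHv => hhHvv => hhhHvvv => hhhjvvv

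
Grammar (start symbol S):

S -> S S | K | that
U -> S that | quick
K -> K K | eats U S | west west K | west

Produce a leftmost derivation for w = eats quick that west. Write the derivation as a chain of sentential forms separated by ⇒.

S ⇒ K ⇒ eats U S ⇒ eats quick S ⇒ eats quick S S ⇒ eats quick that S ⇒ eats quick that K ⇒ eats quick that west

S ⇒ K   [S -> K]
K ⇒ eats U S   [K -> eats U S]
eats U S ⇒ eats quick S   [U -> quick]
eats quick S ⇒ eats quick S S   [S -> S S]
eats quick S S ⇒ eats quick that S   [S -> that]
eats quick that S ⇒ eats quick that K   [S -> K]
eats quick that K ⇒ eats quick that west   [K -> west]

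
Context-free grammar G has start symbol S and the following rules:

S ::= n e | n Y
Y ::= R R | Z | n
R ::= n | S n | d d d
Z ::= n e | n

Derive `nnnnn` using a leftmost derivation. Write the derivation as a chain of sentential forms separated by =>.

S => nY => nRR => nnR => nnSn => nnnYn => nnnZn => nnnnn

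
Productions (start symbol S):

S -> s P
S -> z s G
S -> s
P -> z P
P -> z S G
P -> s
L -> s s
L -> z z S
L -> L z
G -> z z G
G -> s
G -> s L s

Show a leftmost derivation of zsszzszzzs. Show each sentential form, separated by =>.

S => zsG => zssLs => zssLzs => zssLzzs => zssLzzzs => zsszzSzzzs => zsszzszzzs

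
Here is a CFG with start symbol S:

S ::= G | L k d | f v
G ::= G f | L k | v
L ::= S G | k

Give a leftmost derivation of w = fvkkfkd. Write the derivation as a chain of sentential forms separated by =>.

S => Lkd   [S ::= L k d]
Lkd => SGkd   [L ::= S G]
SGkd => fvGkd   [S ::= f v]
fvGkd => fvGfkd   [G ::= G f]
fvGfkd => fvLkfkd   [G ::= L k]
fvLkfkd => fvkkfkd   [L ::= k]

S => Lkd => SGkd => fvGkd => fvGfkd => fvLkfkd => fvkkfkd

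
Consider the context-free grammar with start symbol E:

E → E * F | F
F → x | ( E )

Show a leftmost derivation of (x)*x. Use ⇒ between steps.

E ⇒ E*F   [E → E * F]
E*F ⇒ F*F   [E → F]
F*F ⇒ (E)*F   [F → ( E )]
(E)*F ⇒ (F)*F   [E → F]
(F)*F ⇒ (x)*F   [F → x]
(x)*F ⇒ (x)*x   [F → x]

E ⇒ E*F ⇒ F*F ⇒ (E)*F ⇒ (F)*F ⇒ (x)*F ⇒ (x)*x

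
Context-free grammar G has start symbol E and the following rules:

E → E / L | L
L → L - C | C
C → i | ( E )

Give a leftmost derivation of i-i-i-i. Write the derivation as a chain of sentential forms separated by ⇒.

E ⇒ L ⇒ L-C ⇒ L-C-C ⇒ L-C-C-C ⇒ C-C-C-C ⇒ i-C-C-C ⇒ i-i-C-C ⇒ i-i-i-C ⇒ i-i-i-i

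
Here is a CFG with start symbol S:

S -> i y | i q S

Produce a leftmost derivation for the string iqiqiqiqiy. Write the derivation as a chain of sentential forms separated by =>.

S => iqS => iqiqS => iqiqiqS => iqiqiqiqS => iqiqiqiqiy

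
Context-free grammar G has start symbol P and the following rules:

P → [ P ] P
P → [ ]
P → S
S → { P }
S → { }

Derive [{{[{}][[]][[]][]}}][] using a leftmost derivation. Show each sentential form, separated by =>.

P => [P]P   [P → [ P ] P]
[P]P => [S]P   [P → S]
[S]P => [{P}]P   [S → { P }]
[{P}]P => [{S}]P   [P → S]
[{S}]P => [{{P}}]P   [S → { P }]
[{{P}}]P => [{{[P]P}}]P   [P → [ P ] P]
[{{[P]P}}]P => [{{[S]P}}]P   [P → S]
[{{[S]P}}]P => [{{[{}]P}}]P   [S → { }]
[{{[{}]P}}]P => [{{[{}][P]P}}]P   [P → [ P ] P]
[{{[{}][P]P}}]P => [{{[{}][[]]P}}]P   [P → [ ]]
[{{[{}][[]]P}}]P => [{{[{}][[]][P]P}}]P   [P → [ P ] P]
[{{[{}][[]][P]P}}]P => [{{[{}][[]][[]]P}}]P   [P → [ ]]
[{{[{}][[]][[]]P}}]P => [{{[{}][[]][[]][]}}]P   [P → [ ]]
[{{[{}][[]][[]][]}}]P => [{{[{}][[]][[]][]}}][]   [P → [ ]]

P => [P]P => [S]P => [{P}]P => [{S}]P => [{{P}}]P => [{{[P]P}}]P => [{{[S]P}}]P => [{{[{}]P}}]P => [{{[{}][P]P}}]P => [{{[{}][[]]P}}]P => [{{[{}][[]][P]P}}]P => [{{[{}][[]][[]]P}}]P => [{{[{}][[]][[]][]}}]P => [{{[{}][[]][[]][]}}][]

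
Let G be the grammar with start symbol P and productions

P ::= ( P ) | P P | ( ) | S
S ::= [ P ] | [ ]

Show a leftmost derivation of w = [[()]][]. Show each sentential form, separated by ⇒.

P ⇒ PP   [P ::= P P]
PP ⇒ SP   [P ::= S]
SP ⇒ [P]P   [S ::= [ P ]]
[P]P ⇒ [S]P   [P ::= S]
[S]P ⇒ [[P]]P   [S ::= [ P ]]
[[P]]P ⇒ [[()]]P   [P ::= ( )]
[[()]]P ⇒ [[()]]S   [P ::= S]
[[()]]S ⇒ [[()]][]   [S ::= [ ]]

P⇒PP⇒SP⇒[P]P⇒[S]P⇒[[P]]P⇒[[()]]P⇒[[()]]S⇒[[()]][]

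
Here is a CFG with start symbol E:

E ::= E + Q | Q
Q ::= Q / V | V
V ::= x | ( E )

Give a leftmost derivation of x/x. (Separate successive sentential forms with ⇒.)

E ⇒ Q ⇒ Q/V ⇒ V/V ⇒ x/V ⇒ x/x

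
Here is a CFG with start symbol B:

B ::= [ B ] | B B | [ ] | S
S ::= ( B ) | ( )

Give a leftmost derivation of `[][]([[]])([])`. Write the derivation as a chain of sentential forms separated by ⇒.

B ⇒ BB ⇒ BBB ⇒ []BB ⇒ [][]B ⇒ [][]BB ⇒ [][]SB ⇒ [][](B)B ⇒ [][]([B])B ⇒ [][]([[]])B ⇒ [][]([[]])S ⇒ [][]([[]])(B) ⇒ [][]([[]])([])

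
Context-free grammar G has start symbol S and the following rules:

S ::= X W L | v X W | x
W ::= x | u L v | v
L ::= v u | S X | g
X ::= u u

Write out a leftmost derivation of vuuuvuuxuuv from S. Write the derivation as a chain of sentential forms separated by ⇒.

S ⇒ vXW   [S ::= v X W]
vXW ⇒ vuuW   [X ::= u u]
vuuW ⇒ vuuuLv   [W ::= u L v]
vuuuLv ⇒ vuuuSXv   [L ::= S X]
vuuuSXv ⇒ vuuuvXWXv   [S ::= v X W]
vuuuvXWXv ⇒ vuuuvuuWXv   [X ::= u u]
vuuuvuuWXv ⇒ vuuuvuuxXv   [W ::= x]
vuuuvuuxXv ⇒ vuuuvuuxuuv   [X ::= u u]

S ⇒ vXW ⇒ vuuW ⇒ vuuuLv ⇒ vuuuSXv ⇒ vuuuvXWXv ⇒ vuuuvuuWXv ⇒ vuuuvuuxXv ⇒ vuuuvuuxuuv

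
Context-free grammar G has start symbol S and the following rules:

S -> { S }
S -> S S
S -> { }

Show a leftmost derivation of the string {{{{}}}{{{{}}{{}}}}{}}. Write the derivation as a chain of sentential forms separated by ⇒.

S ⇒ {S}   [S -> { S }]
{S} ⇒ {SS}   [S -> S S]
{SS} ⇒ {{S}S}   [S -> { S }]
{{S}S} ⇒ {{{S}}S}   [S -> { S }]
{{{S}}S} ⇒ {{{{}}}S}   [S -> { }]
{{{{}}}S} ⇒ {{{{}}}SS}   [S -> S S]
{{{{}}}SS} ⇒ {{{{}}}{S}S}   [S -> { S }]
{{{{}}}{S}S} ⇒ {{{{}}}{{S}}S}   [S -> { S }]
{{{{}}}{{S}}S} ⇒ {{{{}}}{{SS}}S}   [S -> S S]
{{{{}}}{{SS}}S} ⇒ {{{{}}}{{{S}S}}S}   [S -> { S }]
{{{{}}}{{{S}S}}S} ⇒ {{{{}}}{{{{}}S}}S}   [S -> { }]
{{{{}}}{{{{}}S}}S} ⇒ {{{{}}}{{{{}}{S}}}S}   [S -> { S }]
{{{{}}}{{{{}}{S}}}S} ⇒ {{{{}}}{{{{}}{{}}}}S}   [S -> { }]
{{{{}}}{{{{}}{{}}}}S} ⇒ {{{{}}}{{{{}}{{}}}}{}}   [S -> { }]

S⇒{S}⇒{SS}⇒{{S}S}⇒{{{S}}S}⇒{{{{}}}S}⇒{{{{}}}SS}⇒{{{{}}}{S}S}⇒{{{{}}}{{S}}S}⇒{{{{}}}{{SS}}S}⇒{{{{}}}{{{S}S}}S}⇒{{{{}}}{{{{}}S}}S}⇒{{{{}}}{{{{}}{S}}}S}⇒{{{{}}}{{{{}}{{}}}}S}⇒{{{{}}}{{{{}}{{}}}}{}}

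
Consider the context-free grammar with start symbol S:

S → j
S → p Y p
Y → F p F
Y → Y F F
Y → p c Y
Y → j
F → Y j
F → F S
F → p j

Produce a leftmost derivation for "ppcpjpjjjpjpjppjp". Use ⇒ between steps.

S ⇒ pYp ⇒ ppcYp ⇒ ppcFpFp ⇒ ppcFSpFp ⇒ ppcFSSpFp ⇒ ppcYjSSpFp ⇒ ppcFpFjSSpFp ⇒ ppcpjpFjSSpFp ⇒ ppcpjpYjjSSpFp ⇒ ppcpjpjjjSSpFp ⇒ ppcpjpjjjpYpSpFp ⇒ ppcpjpjjjpjpSpFp ⇒ ppcpjpjjjpjpjpFp ⇒ ppcpjpjjjpjpjppjp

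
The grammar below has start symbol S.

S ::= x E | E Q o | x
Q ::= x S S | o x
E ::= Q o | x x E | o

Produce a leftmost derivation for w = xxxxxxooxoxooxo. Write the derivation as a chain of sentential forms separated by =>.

S=>EQo=>QoQo=>xSSoQo=>xEQoSoQo=>xxxEQoSoQo=>xxxQoQoSoQo=>xxxxSSoQoSoQo=>xxxxxSoQoSoQo=>xxxxxxoQoSoQo=>xxxxxxooxoSoQo=>xxxxxxooxoxoQo=>xxxxxxooxoxooxo

S => EQo   [S ::= E Q o]
EQo => QoQo   [E ::= Q o]
QoQo => xSSoQo   [Q ::= x S S]
xSSoQo => xEQoSoQo   [S ::= E Q o]
xEQoSoQo => xxxEQoSoQo   [E ::= x x E]
xxxEQoSoQo => xxxQoQoSoQo   [E ::= Q o]
xxxQoQoSoQo => xxxxSSoQoSoQo   [Q ::= x S S]
xxxxSSoQoSoQo => xxxxxSoQoSoQo   [S ::= x]
xxxxxSoQoSoQo => xxxxxxoQoSoQo   [S ::= x]
xxxxxxoQoSoQo => xxxxxxooxoSoQo   [Q ::= o x]
xxxxxxooxoSoQo => xxxxxxooxoxoQo   [S ::= x]
xxxxxxooxoxoQo => xxxxxxooxoxooxo   [Q ::= o x]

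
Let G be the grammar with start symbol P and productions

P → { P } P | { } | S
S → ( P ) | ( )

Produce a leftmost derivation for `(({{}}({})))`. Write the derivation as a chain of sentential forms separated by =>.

P => S   [P → S]
S => (P)   [S → ( P )]
(P) => (S)   [P → S]
(S) => ((P))   [S → ( P )]
((P)) => (({P}P))   [P → { P } P]
(({P}P)) => (({{}}P))   [P → { }]
(({{}}P)) => (({{}}S))   [P → S]
(({{}}S)) => (({{}}(P)))   [S → ( P )]
(({{}}(P))) => (({{}}({})))   [P → { }]

P=>S=>(P)=>(S)=>((P))=>(({P}P))=>(({{}}P))=>(({{}}S))=>(({{}}(P)))=>(({{}}({})))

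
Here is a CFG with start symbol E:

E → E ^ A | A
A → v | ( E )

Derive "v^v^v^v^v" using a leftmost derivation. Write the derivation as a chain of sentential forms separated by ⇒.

E ⇒ E^A   [E → E ^ A]
E^A ⇒ E^A^A   [E → E ^ A]
E^A^A ⇒ E^A^A^A   [E → E ^ A]
E^A^A^A ⇒ E^A^A^A^A   [E → E ^ A]
E^A^A^A^A ⇒ A^A^A^A^A   [E → A]
A^A^A^A^A ⇒ v^A^A^A^A   [A → v]
v^A^A^A^A ⇒ v^v^A^A^A   [A → v]
v^v^A^A^A ⇒ v^v^v^A^A   [A → v]
v^v^v^A^A ⇒ v^v^v^v^A   [A → v]
v^v^v^v^A ⇒ v^v^v^v^v   [A → v]

E ⇒ E^A ⇒ E^A^A ⇒ E^A^A^A ⇒ E^A^A^A^A ⇒ A^A^A^A^A ⇒ v^A^A^A^A ⇒ v^v^A^A^A ⇒ v^v^v^A^A ⇒ v^v^v^v^A ⇒ v^v^v^v^v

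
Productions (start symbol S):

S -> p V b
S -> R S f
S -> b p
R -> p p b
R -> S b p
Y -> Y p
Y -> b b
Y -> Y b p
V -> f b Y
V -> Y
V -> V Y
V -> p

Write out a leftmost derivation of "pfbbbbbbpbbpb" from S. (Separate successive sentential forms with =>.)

S => pVb   [S -> p V b]
pVb => pVYb   [V -> V Y]
pVYb => pVYYb   [V -> V Y]
pVYYb => pfbYYYb   [V -> f b Y]
pfbYYYb => pfbbbYYb   [Y -> b b]
pfbbbYYb => pfbbbYbpYb   [Y -> Y b p]
pfbbbYbpYb => pfbbbbbbpYb   [Y -> b b]
pfbbbbbbpYb => pfbbbbbbpYpb   [Y -> Y p]
pfbbbbbbpYpb => pfbbbbbbpbbpb   [Y -> b b]

S => pVb => pVYb => pVYYb => pfbYYYb => pfbbbYYb => pfbbbYbpYb => pfbbbbbbpYb => pfbbbbbbpYpb => pfbbbbbbpbbpb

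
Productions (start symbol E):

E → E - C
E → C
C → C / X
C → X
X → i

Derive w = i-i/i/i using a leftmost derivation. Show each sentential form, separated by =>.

E => E-C   [E → E - C]
E-C => C-C   [E → C]
C-C => X-C   [C → X]
X-C => i-C   [X → i]
i-C => i-C/X   [C → C / X]
i-C/X => i-C/X/X   [C → C / X]
i-C/X/X => i-X/X/X   [C → X]
i-X/X/X => i-i/X/X   [X → i]
i-i/X/X => i-i/i/X   [X → i]
i-i/i/X => i-i/i/i   [X → i]

E => E-C => C-C => X-C => i-C => i-C/X => i-C/X/X => i-X/X/X => i-i/X/X => i-i/i/X => i-i/i/i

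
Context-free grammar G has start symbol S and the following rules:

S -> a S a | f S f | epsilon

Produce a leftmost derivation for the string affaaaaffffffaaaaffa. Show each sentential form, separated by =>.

S => aSa => afSfa => affSffa => affaSaffa => affaaSaaffa => affaaaSaaaffa => affaaaaSaaaaffa => affaaaafSfaaaaffa => affaaaaffSffaaaaffa => affaaaafffSfffaaaaffa => affaaaaffffffaaaaffa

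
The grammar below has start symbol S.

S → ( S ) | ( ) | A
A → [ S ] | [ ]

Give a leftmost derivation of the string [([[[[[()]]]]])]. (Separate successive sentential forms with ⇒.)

S ⇒ A   [S → A]
A ⇒ [S]   [A → [ S ]]
[S] ⇒ [(S)]   [S → ( S )]
[(S)] ⇒ [(A)]   [S → A]
[(A)] ⇒ [([S])]   [A → [ S ]]
[([S])] ⇒ [([A])]   [S → A]
[([A])] ⇒ [([[S]])]   [A → [ S ]]
[([[S]])] ⇒ [([[A]])]   [S → A]
[([[A]])] ⇒ [([[[S]]])]   [A → [ S ]]
[([[[S]]])] ⇒ [([[[A]]])]   [S → A]
[([[[A]]])] ⇒ [([[[[S]]]])]   [A → [ S ]]
[([[[[S]]]])] ⇒ [([[[[A]]]])]   [S → A]
[([[[[A]]]])] ⇒ [([[[[[S]]]]])]   [A → [ S ]]
[([[[[[S]]]]])] ⇒ [([[[[[()]]]]])]   [S → ( )]

S⇒A⇒[S]⇒[(S)]⇒[(A)]⇒[([S])]⇒[([A])]⇒[([[S]])]⇒[([[A]])]⇒[([[[S]]])]⇒[([[[A]]])]⇒[([[[[S]]]])]⇒[([[[[A]]]])]⇒[([[[[[S]]]]])]⇒[([[[[[()]]]]])]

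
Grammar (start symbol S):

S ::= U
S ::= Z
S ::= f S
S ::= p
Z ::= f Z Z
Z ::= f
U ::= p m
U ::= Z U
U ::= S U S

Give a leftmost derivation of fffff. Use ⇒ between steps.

S ⇒ Z ⇒ fZZ ⇒ ffZ ⇒ fffZZ ⇒ ffffZ ⇒ fffff

S ⇒ Z   [S ::= Z]
Z ⇒ fZZ   [Z ::= f Z Z]
fZZ ⇒ ffZ   [Z ::= f]
ffZ ⇒ fffZZ   [Z ::= f Z Z]
fffZZ ⇒ ffffZ   [Z ::= f]
ffffZ ⇒ fffff   [Z ::= f]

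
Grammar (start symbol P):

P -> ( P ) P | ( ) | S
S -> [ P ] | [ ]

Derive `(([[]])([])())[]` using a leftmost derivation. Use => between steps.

P => (P)P => ((P)P)P => ((S)P)P => (([P])P)P => (([S])P)P => (([[]])P)P => (([[]])(P)P)P => (([[]])(S)P)P => (([[]])([])P)P => (([[]])([])())P => (([[]])([])())S => (([[]])([])())[]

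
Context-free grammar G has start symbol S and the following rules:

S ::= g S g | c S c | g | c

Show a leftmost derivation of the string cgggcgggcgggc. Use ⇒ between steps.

S⇒cSc⇒cgSgc⇒cggSggc⇒cgggSgggc⇒cgggcScgggc⇒cgggcgSgcgggc⇒cgggcgggcgggc

S ⇒ cSc   [S ::= c S c]
cSc ⇒ cgSgc   [S ::= g S g]
cgSgc ⇒ cggSggc   [S ::= g S g]
cggSggc ⇒ cgggSgggc   [S ::= g S g]
cgggSgggc ⇒ cgggcScgggc   [S ::= c S c]
cgggcScgggc ⇒ cgggcgSgcgggc   [S ::= g S g]
cgggcgSgcgggc ⇒ cgggcgggcgggc   [S ::= g]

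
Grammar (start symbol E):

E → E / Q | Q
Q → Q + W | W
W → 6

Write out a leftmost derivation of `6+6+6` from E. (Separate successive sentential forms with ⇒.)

E ⇒ Q ⇒ Q+W ⇒ Q+W+W ⇒ W+W+W ⇒ 6+W+W ⇒ 6+6+W ⇒ 6+6+6

E ⇒ Q   [E → Q]
Q ⇒ Q+W   [Q → Q + W]
Q+W ⇒ Q+W+W   [Q → Q + W]
Q+W+W ⇒ W+W+W   [Q → W]
W+W+W ⇒ 6+W+W   [W → 6]
6+W+W ⇒ 6+6+W   [W → 6]
6+6+W ⇒ 6+6+6   [W → 6]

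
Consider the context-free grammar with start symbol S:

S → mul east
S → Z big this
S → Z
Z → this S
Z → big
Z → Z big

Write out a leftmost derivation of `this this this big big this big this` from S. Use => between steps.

S => Z => this S => this Z => this this S => this this Z big this => this this this S big this => this this this Z big this big this => this this this big big this big this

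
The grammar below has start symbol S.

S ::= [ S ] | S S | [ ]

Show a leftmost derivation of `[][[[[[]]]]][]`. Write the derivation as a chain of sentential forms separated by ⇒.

S ⇒ SS ⇒ SSS ⇒ []SS ⇒ [][S]S ⇒ [][[S]]S ⇒ [][[[S]]]S ⇒ [][[[[S]]]]S ⇒ [][[[[[]]]]]S ⇒ [][[[[[]]]]][]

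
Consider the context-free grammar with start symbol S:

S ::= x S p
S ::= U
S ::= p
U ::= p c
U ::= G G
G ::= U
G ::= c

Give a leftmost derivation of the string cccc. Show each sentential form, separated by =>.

S => U   [S ::= U]
U => GG   [U ::= G G]
GG => cG   [G ::= c]
cG => cU   [G ::= U]
cU => cGG   [U ::= G G]
cGG => cUG   [G ::= U]
cUG => cGGG   [U ::= G G]
cGGG => ccGG   [G ::= c]
ccGG => cccG   [G ::= c]
cccG => cccc   [G ::= c]

S => U => GG => cG => cU => cGG => cUG => cGGG => ccGG => cccG => cccc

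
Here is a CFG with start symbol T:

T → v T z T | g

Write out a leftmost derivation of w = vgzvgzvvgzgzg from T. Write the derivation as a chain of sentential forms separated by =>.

T => vTzT => vgzT => vgzvTzT => vgzvgzT => vgzvgzvTzT => vgzvgzvvTzTzT => vgzvgzvvgzTzT => vgzvgzvvgzgzT => vgzvgzvvgzgzg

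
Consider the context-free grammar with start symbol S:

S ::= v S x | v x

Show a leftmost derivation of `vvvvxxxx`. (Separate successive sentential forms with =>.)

S => vSx => vvSxx => vvvSxxx => vvvvxxxx

S => vSx   [S ::= v S x]
vSx => vvSxx   [S ::= v S x]
vvSxx => vvvSxxx   [S ::= v S x]
vvvSxxx => vvvvxxxx   [S ::= v x]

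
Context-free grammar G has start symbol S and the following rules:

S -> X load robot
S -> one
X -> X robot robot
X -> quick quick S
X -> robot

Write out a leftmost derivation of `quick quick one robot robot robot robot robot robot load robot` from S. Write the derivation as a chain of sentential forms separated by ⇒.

S ⇒ X load robot   [S -> X load robot]
X load robot ⇒ X robot robot load robot   [X -> X robot robot]
X robot robot load robot ⇒ X robot robot robot robot load robot   [X -> X robot robot]
X robot robot robot robot load robot ⇒ X robot robot robot robot robot robot load robot   [X -> X robot robot]
X robot robot robot robot robot robot load robot ⇒ quick quick S robot robot robot robot robot robot load robot   [X -> quick quick S]
quick quick S robot robot robot robot robot robot load robot ⇒ quick quick one robot robot robot robot robot robot load robot   [S -> one]

S ⇒ X load robot ⇒ X robot robot load robot ⇒ X robot robot robot robot load robot ⇒ X robot robot robot robot robot robot load robot ⇒ quick quick S robot robot robot robot robot robot load robot ⇒ quick quick one robot robot robot robot robot robot load robot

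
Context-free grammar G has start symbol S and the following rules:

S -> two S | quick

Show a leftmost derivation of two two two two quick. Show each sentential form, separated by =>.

S => two S   [S -> two S]
two S => two two S   [S -> two S]
two two S => two two two S   [S -> two S]
two two two S => two two two two S   [S -> two S]
two two two two S => two two two two quick   [S -> quick]

S => two S => two two S => two two two S => two two two two S => two two two two quick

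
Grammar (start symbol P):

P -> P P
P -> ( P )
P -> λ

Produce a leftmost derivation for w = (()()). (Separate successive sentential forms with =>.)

P => (P)   [P -> ( P )]
(P) => (PP)   [P -> P P]
(PP) => ((P)P)   [P -> ( P )]
((P)P) => (()P)   [P -> λ]
(()P) => (()(P))   [P -> ( P )]
(()(P)) => (()())   [P -> λ]

P => (P) => (PP) => ((P)P) => (()P) => (()(P)) => (()())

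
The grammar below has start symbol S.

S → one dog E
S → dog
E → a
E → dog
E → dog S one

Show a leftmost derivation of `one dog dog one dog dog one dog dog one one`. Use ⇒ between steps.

S ⇒ one dog E ⇒ one dog dog S one ⇒ one dog dog one dog E one ⇒ one dog dog one dog dog S one one ⇒ one dog dog one dog dog one dog E one one ⇒ one dog dog one dog dog one dog dog one one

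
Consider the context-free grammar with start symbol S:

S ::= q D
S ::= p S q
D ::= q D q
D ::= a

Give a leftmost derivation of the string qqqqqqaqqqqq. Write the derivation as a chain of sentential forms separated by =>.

S => qD   [S ::= q D]
qD => qqDq   [D ::= q D q]
qqDq => qqqDqq   [D ::= q D q]
qqqDqq => qqqqDqqq   [D ::= q D q]
qqqqDqqq => qqqqqDqqqq   [D ::= q D q]
qqqqqDqqqq => qqqqqqDqqqqq   [D ::= q D q]
qqqqqqDqqqqq => qqqqqqaqqqqq   [D ::= a]

S => qD => qqDq => qqqDqq => qqqqDqqq => qqqqqDqqqq => qqqqqqDqqqqq => qqqqqqaqqqqq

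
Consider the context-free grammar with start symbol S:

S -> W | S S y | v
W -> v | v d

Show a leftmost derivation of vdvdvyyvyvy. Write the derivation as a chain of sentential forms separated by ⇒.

S⇒SSy⇒SSySy⇒SSySySy⇒WSySySy⇒vdSySySy⇒vdSSyySySy⇒vdWSyySySy⇒vdvdSyySySy⇒vdvdvyySySy⇒vdvdvyyvySy⇒vdvdvyyvyWy⇒vdvdvyyvyvy

S ⇒ SSy   [S -> S S y]
SSy ⇒ SSySy   [S -> S S y]
SSySy ⇒ SSySySy   [S -> S S y]
SSySySy ⇒ WSySySy   [S -> W]
WSySySy ⇒ vdSySySy   [W -> v d]
vdSySySy ⇒ vdSSyySySy   [S -> S S y]
vdSSyySySy ⇒ vdWSyySySy   [S -> W]
vdWSyySySy ⇒ vdvdSyySySy   [W -> v d]
vdvdSyySySy ⇒ vdvdvyySySy   [S -> v]
vdvdvyySySy ⇒ vdvdvyyvySy   [S -> v]
vdvdvyyvySy ⇒ vdvdvyyvyWy   [S -> W]
vdvdvyyvyWy ⇒ vdvdvyyvyvy   [W -> v]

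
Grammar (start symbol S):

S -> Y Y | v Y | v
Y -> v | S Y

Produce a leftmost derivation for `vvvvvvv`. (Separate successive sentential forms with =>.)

S => YY => vY => vSY => vYYY => vSYYY => vvYYYY => vvSYYYY => vvvYYYY => vvvvYYY => vvvvvYY => vvvvvvY => vvvvvvv

S => YY   [S -> Y Y]
YY => vY   [Y -> v]
vY => vSY   [Y -> S Y]
vSY => vYYY   [S -> Y Y]
vYYY => vSYYY   [Y -> S Y]
vSYYY => vvYYYY   [S -> v Y]
vvYYYY => vvSYYYY   [Y -> S Y]
vvSYYYY => vvvYYYY   [S -> v]
vvvYYYY => vvvvYYY   [Y -> v]
vvvvYYY => vvvvvYY   [Y -> v]
vvvvvYY => vvvvvvY   [Y -> v]
vvvvvvY => vvvvvvv   [Y -> v]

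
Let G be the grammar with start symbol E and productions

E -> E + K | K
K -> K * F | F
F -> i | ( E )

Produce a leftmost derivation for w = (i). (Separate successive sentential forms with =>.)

E => K   [E -> K]
K => F   [K -> F]
F => (E)   [F -> ( E )]
(E) => (K)   [E -> K]
(K) => (F)   [K -> F]
(F) => (i)   [F -> i]

E => K => F => (E) => (K) => (F) => (i)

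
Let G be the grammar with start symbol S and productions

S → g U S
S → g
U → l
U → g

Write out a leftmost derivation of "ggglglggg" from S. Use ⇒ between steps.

S ⇒ gUS ⇒ ggS ⇒ gggUS ⇒ ggglS ⇒ ggglgUS ⇒ ggglglS ⇒ ggglglgUS ⇒ ggglglggS ⇒ ggglglggg

S ⇒ gUS   [S → g U S]
gUS ⇒ ggS   [U → g]
ggS ⇒ gggUS   [S → g U S]
gggUS ⇒ ggglS   [U → l]
ggglS ⇒ ggglgUS   [S → g U S]
ggglgUS ⇒ ggglglS   [U → l]
ggglglS ⇒ ggglglgUS   [S → g U S]
ggglglgUS ⇒ ggglglggS   [U → g]
ggglglggS ⇒ ggglglggg   [S → g]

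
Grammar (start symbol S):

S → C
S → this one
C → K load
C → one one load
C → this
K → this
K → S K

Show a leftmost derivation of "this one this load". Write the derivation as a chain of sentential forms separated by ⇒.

S ⇒ C   [S → C]
C ⇒ K load   [C → K load]
K load ⇒ S K load   [K → S K]
S K load ⇒ this one K load   [S → this one]
this one K load ⇒ this one this load   [K → this]

S ⇒ C ⇒ K load ⇒ S K load ⇒ this one K load ⇒ this one this load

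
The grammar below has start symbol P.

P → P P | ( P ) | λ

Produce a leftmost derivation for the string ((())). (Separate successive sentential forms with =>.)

P => (P) => ((P)) => ((PP)) => (((P)P)) => ((()P)) => ((()))

P => (P)   [P → ( P )]
(P) => ((P))   [P → ( P )]
((P)) => ((PP))   [P → P P]
((PP)) => (((P)P))   [P → ( P )]
(((P)P)) => ((()P))   [P → λ]
((()P)) => ((()))   [P → λ]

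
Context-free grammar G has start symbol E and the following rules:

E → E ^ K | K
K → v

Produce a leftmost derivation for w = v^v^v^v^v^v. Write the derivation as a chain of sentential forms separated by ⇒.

E ⇒ E^K   [E → E ^ K]
E^K ⇒ E^K^K   [E → E ^ K]
E^K^K ⇒ E^K^K^K   [E → E ^ K]
E^K^K^K ⇒ E^K^K^K^K   [E → E ^ K]
E^K^K^K^K ⇒ E^K^K^K^K^K   [E → E ^ K]
E^K^K^K^K^K ⇒ K^K^K^K^K^K   [E → K]
K^K^K^K^K^K ⇒ v^K^K^K^K^K   [K → v]
v^K^K^K^K^K ⇒ v^v^K^K^K^K   [K → v]
v^v^K^K^K^K ⇒ v^v^v^K^K^K   [K → v]
v^v^v^K^K^K ⇒ v^v^v^v^K^K   [K → v]
v^v^v^v^K^K ⇒ v^v^v^v^v^K   [K → v]
v^v^v^v^v^K ⇒ v^v^v^v^v^v   [K → v]

E ⇒ E^K ⇒ E^K^K ⇒ E^K^K^K ⇒ E^K^K^K^K ⇒ E^K^K^K^K^K ⇒ K^K^K^K^K^K ⇒ v^K^K^K^K^K ⇒ v^v^K^K^K^K ⇒ v^v^v^K^K^K ⇒ v^v^v^v^K^K ⇒ v^v^v^v^v^K ⇒ v^v^v^v^v^v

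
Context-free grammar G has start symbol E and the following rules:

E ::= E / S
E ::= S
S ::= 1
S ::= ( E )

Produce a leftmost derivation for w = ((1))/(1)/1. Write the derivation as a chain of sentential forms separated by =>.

E=>E/S=>E/S/S=>S/S/S=>(E)/S/S=>(S)/S/S=>((E))/S/S=>((S))/S/S=>((1))/S/S=>((1))/(E)/S=>((1))/(S)/S=>((1))/(1)/S=>((1))/(1)/1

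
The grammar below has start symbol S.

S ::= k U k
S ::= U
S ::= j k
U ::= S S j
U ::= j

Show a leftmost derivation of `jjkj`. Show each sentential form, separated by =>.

S => U   [S ::= U]
U => SSj   [U ::= S S j]
SSj => USj   [S ::= U]
USj => jSj   [U ::= j]
jSj => jjkj   [S ::= j k]

S=>U=>SSj=>USj=>jSj=>jjkj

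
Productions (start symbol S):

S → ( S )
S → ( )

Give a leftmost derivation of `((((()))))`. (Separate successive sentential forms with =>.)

S => (S)   [S → ( S )]
(S) => ((S))   [S → ( S )]
((S)) => (((S)))   [S → ( S )]
(((S))) => ((((S))))   [S → ( S )]
((((S)))) => ((((()))))   [S → ( )]

S=>(S)=>((S))=>(((S)))=>((((S))))=>((((()))))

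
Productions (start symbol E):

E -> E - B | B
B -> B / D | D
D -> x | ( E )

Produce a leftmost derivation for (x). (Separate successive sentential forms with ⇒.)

E ⇒ B   [E -> B]
B ⇒ D   [B -> D]
D ⇒ (E)   [D -> ( E )]
(E) ⇒ (B)   [E -> B]
(B) ⇒ (D)   [B -> D]
(D) ⇒ (x)   [D -> x]

E⇒B⇒D⇒(E)⇒(B)⇒(D)⇒(x)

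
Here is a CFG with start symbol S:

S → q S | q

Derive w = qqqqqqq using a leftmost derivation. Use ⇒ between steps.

S⇒qS⇒qqS⇒qqqS⇒qqqqS⇒qqqqqS⇒qqqqqqS⇒qqqqqqq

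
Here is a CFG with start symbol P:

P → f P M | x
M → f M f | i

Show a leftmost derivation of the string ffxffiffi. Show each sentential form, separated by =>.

P => fPM   [P → f P M]
fPM => ffPMM   [P → f P M]
ffPMM => ffxMM   [P → x]
ffxMM => ffxfMfM   [M → f M f]
ffxfMfM => ffxffMffM   [M → f M f]
ffxffMffM => ffxffiffM   [M → i]
ffxffiffM => ffxffiffi   [M → i]

P=>fPM=>ffPMM=>ffxMM=>ffxfMfM=>ffxffMffM=>ffxffiffM=>ffxffiffi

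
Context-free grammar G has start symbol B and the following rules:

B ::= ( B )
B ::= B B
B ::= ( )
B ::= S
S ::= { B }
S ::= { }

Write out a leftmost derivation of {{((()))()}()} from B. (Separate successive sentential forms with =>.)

B=>S=>{B}=>{BB}=>{SB}=>{{B}B}=>{{BB}B}=>{{(B)B}B}=>{{((B))B}B}=>{{((()))B}B}=>{{((()))()}B}=>{{((()))()}()}

B => S   [B ::= S]
S => {B}   [S ::= { B }]
{B} => {BB}   [B ::= B B]
{BB} => {SB}   [B ::= S]
{SB} => {{B}B}   [S ::= { B }]
{{B}B} => {{BB}B}   [B ::= B B]
{{BB}B} => {{(B)B}B}   [B ::= ( B )]
{{(B)B}B} => {{((B))B}B}   [B ::= ( B )]
{{((B))B}B} => {{((()))B}B}   [B ::= ( )]
{{((()))B}B} => {{((()))()}B}   [B ::= ( )]
{{((()))()}B} => {{((()))()}()}   [B ::= ( )]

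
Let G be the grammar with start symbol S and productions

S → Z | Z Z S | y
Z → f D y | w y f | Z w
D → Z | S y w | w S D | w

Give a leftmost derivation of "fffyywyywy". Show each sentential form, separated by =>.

S => Z => fDy => fZy => fZwy => ffDywy => ffZywy => fffDyywy => fffSywyywy => fffyywyywy

S => Z   [S → Z]
Z => fDy   [Z → f D y]
fDy => fZy   [D → Z]
fZy => fZwy   [Z → Z w]
fZwy => ffDywy   [Z → f D y]
ffDywy => ffZywy   [D → Z]
ffZywy => fffDyywy   [Z → f D y]
fffDyywy => fffSywyywy   [D → S y w]
fffSywyywy => fffyywyywy   [S → y]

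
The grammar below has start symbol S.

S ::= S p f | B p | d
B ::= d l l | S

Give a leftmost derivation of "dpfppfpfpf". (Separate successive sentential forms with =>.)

S => Spf   [S ::= S p f]
Spf => Spfpf   [S ::= S p f]
Spfpf => Spfpfpf   [S ::= S p f]
Spfpfpf => Bppfpfpf   [S ::= B p]
Bppfpfpf => Sppfpfpf   [B ::= S]
Sppfpfpf => Spfppfpfpf   [S ::= S p f]
Spfppfpfpf => dpfppfpfpf   [S ::= d]

S => Spf => Spfpf => Spfpfpf => Bppfpfpf => Sppfpfpf => Spfppfpfpf => dpfppfpfpf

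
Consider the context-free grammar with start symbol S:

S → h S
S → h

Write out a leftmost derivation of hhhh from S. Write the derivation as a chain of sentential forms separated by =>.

S => hS => hhS => hhhS => hhhh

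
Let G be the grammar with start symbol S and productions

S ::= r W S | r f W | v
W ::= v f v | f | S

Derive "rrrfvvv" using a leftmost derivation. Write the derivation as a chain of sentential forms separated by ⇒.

S⇒rWS⇒rSS⇒rrWSS⇒rrSSS⇒rrrWSSS⇒rrrfSSS⇒rrrfvSS⇒rrrfvvS⇒rrrfvvv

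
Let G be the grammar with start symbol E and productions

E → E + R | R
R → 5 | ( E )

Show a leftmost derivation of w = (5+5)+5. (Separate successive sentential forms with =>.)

E => E+R   [E → E + R]
E+R => R+R   [E → R]
R+R => (E)+R   [R → ( E )]
(E)+R => (E+R)+R   [E → E + R]
(E+R)+R => (R+R)+R   [E → R]
(R+R)+R => (5+R)+R   [R → 5]
(5+R)+R => (5+5)+R   [R → 5]
(5+5)+R => (5+5)+5   [R → 5]

E => E+R => R+R => (E)+R => (E+R)+R => (R+R)+R => (5+R)+R => (5+5)+R => (5+5)+5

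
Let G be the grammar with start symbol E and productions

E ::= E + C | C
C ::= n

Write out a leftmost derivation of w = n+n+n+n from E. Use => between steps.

E => E+C => E+C+C => E+C+C+C => C+C+C+C => n+C+C+C => n+n+C+C => n+n+n+C => n+n+n+n

E => E+C   [E ::= E + C]
E+C => E+C+C   [E ::= E + C]
E+C+C => E+C+C+C   [E ::= E + C]
E+C+C+C => C+C+C+C   [E ::= C]
C+C+C+C => n+C+C+C   [C ::= n]
n+C+C+C => n+n+C+C   [C ::= n]
n+n+C+C => n+n+n+C   [C ::= n]
n+n+n+C => n+n+n+n   [C ::= n]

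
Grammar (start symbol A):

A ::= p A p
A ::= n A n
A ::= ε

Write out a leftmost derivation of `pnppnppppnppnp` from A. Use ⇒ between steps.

A ⇒ pAp   [A ::= p A p]
pAp ⇒ pnAnp   [A ::= n A n]
pnAnp ⇒ pnpApnp   [A ::= p A p]
pnpApnp ⇒ pnppAppnp   [A ::= p A p]
pnppAppnp ⇒ pnppnAnppnp   [A ::= n A n]
pnppnAnppnp ⇒ pnppnpApnppnp   [A ::= p A p]
pnppnpApnppnp ⇒ pnppnppAppnppnp   [A ::= p A p]
pnppnppAppnppnp ⇒ pnppnppppnppnp   [A ::= ε]

A⇒pAp⇒pnAnp⇒pnpApnp⇒pnppAppnp⇒pnppnAnppnp⇒pnppnpApnppnp⇒pnppnppAppnppnp⇒pnppnppppnppnp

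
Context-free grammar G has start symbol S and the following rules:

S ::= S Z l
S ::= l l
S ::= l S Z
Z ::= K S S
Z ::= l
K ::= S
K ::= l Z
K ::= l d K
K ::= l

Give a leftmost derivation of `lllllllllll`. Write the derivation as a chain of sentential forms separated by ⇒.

S ⇒ SZl   [S ::= S Z l]
SZl ⇒ llZl   [S ::= l l]
llZl ⇒ llKSSl   [Z ::= K S S]
llKSSl ⇒ llSSSl   [K ::= S]
llSSSl ⇒ llSZlSSl   [S ::= S Z l]
llSZlSSl ⇒ llllZlSSl   [S ::= l l]
llllZlSSl ⇒ llllllSSl   [Z ::= l]
llllllSSl ⇒ llllllllSl   [S ::= l l]
llllllllSl ⇒ lllllllllll   [S ::= l l]

S ⇒ SZl ⇒ llZl ⇒ llKSSl ⇒ llSSSl ⇒ llSZlSSl ⇒ llllZlSSl ⇒ llllllSSl ⇒ llllllllSl ⇒ lllllllllll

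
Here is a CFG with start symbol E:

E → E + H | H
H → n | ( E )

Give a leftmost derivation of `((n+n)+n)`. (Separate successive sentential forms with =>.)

E => H   [E → H]
H => (E)   [H → ( E )]
(E) => (E+H)   [E → E + H]
(E+H) => (H+H)   [E → H]
(H+H) => ((E)+H)   [H → ( E )]
((E)+H) => ((E+H)+H)   [E → E + H]
((E+H)+H) => ((H+H)+H)   [E → H]
((H+H)+H) => ((n+H)+H)   [H → n]
((n+H)+H) => ((n+n)+H)   [H → n]
((n+n)+H) => ((n+n)+n)   [H → n]

E=>H=>(E)=>(E+H)=>(H+H)=>((E)+H)=>((E+H)+H)=>((H+H)+H)=>((n+H)+H)=>((n+n)+H)=>((n+n)+n)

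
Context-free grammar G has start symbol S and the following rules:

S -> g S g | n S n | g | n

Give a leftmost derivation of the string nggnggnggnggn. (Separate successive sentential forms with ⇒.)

S ⇒ nSn ⇒ ngSgn ⇒ nggSggn ⇒ nggnSnggn ⇒ nggngSgnggn ⇒ nggnggSggnggn ⇒ nggnggnggnggn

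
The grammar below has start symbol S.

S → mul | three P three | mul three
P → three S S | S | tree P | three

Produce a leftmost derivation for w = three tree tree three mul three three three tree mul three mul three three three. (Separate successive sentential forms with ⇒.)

S ⇒ three P three ⇒ three tree P three ⇒ three tree tree P three ⇒ three tree tree three S S three ⇒ three tree tree three mul S three ⇒ three tree tree three mul three P three three ⇒ three tree tree three mul three three S S three three ⇒ three tree tree three mul three three three P three S three three ⇒ three tree tree three mul three three three tree P three S three three ⇒ three tree tree three mul three three three tree S three S three three ⇒ three tree tree three mul three three three tree mul three S three three ⇒ three tree tree three mul three three three tree mul three mul three three three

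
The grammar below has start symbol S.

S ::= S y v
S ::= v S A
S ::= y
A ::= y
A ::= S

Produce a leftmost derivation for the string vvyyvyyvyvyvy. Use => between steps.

S => vSA => vSyvA => vSyvyvA => vSyvyvyvA => vvSAyvyvyvA => vvSyvAyvyvyvA => vvyyvAyvyvyvA => vvyyvyyvyvyvA => vvyyvyyvyvyvy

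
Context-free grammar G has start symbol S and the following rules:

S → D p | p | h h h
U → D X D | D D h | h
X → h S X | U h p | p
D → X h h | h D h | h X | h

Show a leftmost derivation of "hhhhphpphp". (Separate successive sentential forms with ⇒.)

S⇒Dp⇒hDhp⇒hhXhp⇒hhhSXhp⇒hhhDpXhp⇒hhhhpXhp⇒hhhhphSXhp⇒hhhhphpXhp⇒hhhhphpphp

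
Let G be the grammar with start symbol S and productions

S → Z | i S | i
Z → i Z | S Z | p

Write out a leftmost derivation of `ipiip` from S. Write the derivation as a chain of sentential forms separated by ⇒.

S ⇒ Z   [S → Z]
Z ⇒ SZ   [Z → S Z]
SZ ⇒ iSZ   [S → i S]
iSZ ⇒ iZZ   [S → Z]
iZZ ⇒ ipZ   [Z → p]
ipZ ⇒ ipSZ   [Z → S Z]
ipSZ ⇒ ipiSZ   [S → i S]
ipiSZ ⇒ ipiiZ   [S → i]
ipiiZ ⇒ ipiip   [Z → p]

S⇒Z⇒SZ⇒iSZ⇒iZZ⇒ipZ⇒ipSZ⇒ipiSZ⇒ipiiZ⇒ipiip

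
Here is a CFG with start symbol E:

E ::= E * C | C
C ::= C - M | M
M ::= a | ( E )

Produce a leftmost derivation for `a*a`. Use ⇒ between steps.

E ⇒ E*C ⇒ C*C ⇒ M*C ⇒ a*C ⇒ a*M ⇒ a*a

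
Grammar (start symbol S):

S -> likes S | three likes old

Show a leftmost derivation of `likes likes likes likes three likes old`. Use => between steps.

S => likes S   [S -> likes S]
likes S => likes likes S   [S -> likes S]
likes likes S => likes likes likes S   [S -> likes S]
likes likes likes S => likes likes likes likes S   [S -> likes S]
likes likes likes likes S => likes likes likes likes three likes old   [S -> three likes old]

S => likes S => likes likes S => likes likes likes S => likes likes likes likes S => likes likes likes likes three likes old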